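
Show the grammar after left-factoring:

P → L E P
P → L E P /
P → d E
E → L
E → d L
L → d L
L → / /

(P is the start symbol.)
P → L E P P'
P' → ε
P' → /
P → d E
E → L
E → d L
L → d L
L → / /

Left-factoring transforms A → αβ₁ | αβ₂ into A → αA' and A' → β₁ | β₂
(α is the longest common prefix among the alternatives). Repeat until
no nonterminal has two alternatives with a common prefix.

Round 1: P has alternatives sharing prefix 'L E P'. Introduce P': P → L E P P'
  Add: P' → ε
  Add: P' → /

No remaining common prefixes — done.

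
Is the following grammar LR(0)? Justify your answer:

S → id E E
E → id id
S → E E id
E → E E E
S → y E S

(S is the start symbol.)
A grammar is LR(0) if no state in the canonical LR(0) collection has:
  - both a shift item (dot before a terminal) and a complete item (shift-reduce conflict), or
  - two or more complete items (reduce-reduce conflict; the accept item [S' → S .] counts as a complete item here).

Augment with S' → S and build the canonical LR(0) collection (I0 = CLOSURE({[S' → . S]}), then GOTO on every symbol after a dot until no new states appear). It has 17 states:
  I0: { [E → . E E E], [E → . id id], [S → . E E id], [S → . id E E], [S → . y E S], [S' → . S] }  — shift
  I1: { [E → . E E E], [E → . id id], [E → E . E E], [S → E . E id] }  — shift
  I2: { [S' → S .] }  — accept
  I3: { [E → . E E E], [E → . id id], [E → id . id], [S → id . E E] }  — shift
  I4: { [E → . E E E], [E → . id id], [S → y . E S] }  — shift
  I5: { [E → . E E E], [E → . id id], [E → E . E E], [S → . E E id], [S → . id E E], [S → . y E S], [S → y E . S] }  — shift
  I6: { [E → id . id] }  — shift
  I7: { [E → id id .] }  — reduce
  I8: { [E → . E E E], [E → . id id], [E → E . E E], [E → E E . E], [S → E . E id] }  — shift
  I9: { [S → y E S .] }  — reduce
  I10: { [E → . E E E], [E → . id id], [E → E . E E], [E → E E . E], [E → E E E .], [S → E E . id] }  — shift, reduce
  I11: { [E → . E E E], [E → . id id], [E → E . E E], [E → E E . E], [E → E E E .] }  — shift, reduce
  I12: { [E → id . id], [S → E E id .] }  — shift, reduce
  I13: { [E → . E E E], [E → . id id], [E → E . E E], [S → id E . E] }  — shift
  I14: { [E → id . id], [E → id id .] }  — shift, reduce
  I15: { [E → . E E E], [E → . id id], [E → E . E E], [E → E E . E], [S → id E E .] }  — shift, reduce
  I16: { [E → . E E E], [E → . id id], [E → E . E E], [E → E E . E], [S → E E . id] }  — shift

Conflict in state I10:
  Shift-reduce conflict between [E → E E E .] and [E → . id id]
So the grammar is NOT LR(0).

Answer: No. Shift-reduce conflict between [E → E E E .] and [E → . id id]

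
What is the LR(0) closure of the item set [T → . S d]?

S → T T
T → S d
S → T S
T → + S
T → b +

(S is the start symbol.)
{ [S → . T S], [S → . T T], [T → . + S], [T → . S d], [T → . b +] }

To compute CLOSURE, for each item [A → α.Bβ] where B is a non-terminal, add [B → .γ] for all productions B → γ; repeat for the newly added items until nothing changes.

Start with: [T → . S d]
  [T → . S d] has the dot before S: add [S → . T T], [S → . T S]
  [S → . T T] has the dot before T: add [T → . + S], [T → . b +]
No further items can be added.

CLOSURE = { [S → . T S], [S → . T T], [T → . + S], [T → . S d], [T → . b +] }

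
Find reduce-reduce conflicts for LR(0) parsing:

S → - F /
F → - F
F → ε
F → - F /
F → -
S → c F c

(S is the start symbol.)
Yes — I4: [F → .] vs [F → - .]

Augment with S' → S and build the canonical LR(0) collection (I0 = CLOSURE({[S' → . S]}), then GOTO on every symbol after a dot until no new states appear). It has 11 states:
  I0: { [S → . - F /], [S → . c F c], [S' → . S] }  — shift
  I1: { [F → . - F /], [F → . - F], [F → . -], [F → .], [S → - . F /] }  — shift, reduce
  I2: { [S' → S .] }  — accept
  I3: { [F → . - F /], [F → . - F], [F → . -], [F → .], [S → c . F c] }  — shift, reduce
  I4: { [F → - . F /], [F → - . F], [F → - .], [F → . - F /], [F → . - F], [F → . -], [F → .] }  — shift, 2 reduces
  I5: { [S → c F . c] }  — shift
  I6: { [S → c F c .] }  — reduce
  I7: { [F → - F . /], [F → - F .] }  — shift, reduce
  I8: { [F → - F / .] }  — reduce
  I9: { [S → - F . /] }  — shift
  I10: { [S → - F / .] }  — reduce

I4 contains complete items [F → .], [F → - .] — reduce-reduce conflict.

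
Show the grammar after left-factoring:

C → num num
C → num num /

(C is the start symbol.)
C → num num C'
C' → ε
C' → /

Left-factoring transforms A → αβ₁ | αβ₂ into A → αA' and A' → β₁ | β₂
(α is the longest common prefix among the alternatives). Repeat until
no nonterminal has two alternatives with a common prefix.

Round 1: C has alternatives sharing prefix 'num num'. Introduce C': C → num num C'
  Add: C' → ε
  Add: C' → /

No remaining common prefixes — done.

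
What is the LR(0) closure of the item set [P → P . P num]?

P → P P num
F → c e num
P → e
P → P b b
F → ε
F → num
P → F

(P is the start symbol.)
To compute CLOSURE, for each item [A → α.Bβ] where B is a non-terminal, add [B → .γ] for all productions B → γ; repeat for the newly added items until nothing changes.

Start with: [P → P . P num]
  [P → P . P num] has the dot before P: add [P → . P P num], [P → . e], [P → . P b b], [P → . F]
  [P → . F] has the dot before F: add [F → . c e num], [F → .], [F → . num]
No further items can be added.

CLOSURE = { [F → . c e num], [F → . num], [F → .], [P → . F], [P → . P P num], [P → . P b b], [P → . e], [P → P . P num] }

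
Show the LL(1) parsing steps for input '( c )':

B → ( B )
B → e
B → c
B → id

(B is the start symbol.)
LL(1) parsing maintains a stack (initially the start symbol over $) and the input. At each step: if the stack top is a terminal, match it against the current input token; if it is a non-terminal N, replace it with the RHS of M[N, lookahead] (the unique production whose predict set contains the lookahead).

Stack is shown with the top on the left.

Stack    Input    Action
------------------------
B $      ( c ) $  output B → ( B )
( B ) $  ( c ) $  match '('
B ) $    c ) $    output B → c
c ) $    c ) $    match 'c'
) $      ) $      match ')'
$        $        accept

The string is accepted.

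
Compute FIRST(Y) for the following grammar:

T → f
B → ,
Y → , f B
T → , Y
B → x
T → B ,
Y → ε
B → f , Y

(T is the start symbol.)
To compute FIRST(Y), examine every production with Y on the left-hand side, reading each right-hand side left to right until a non-nullable symbol is reached.

From Y → , f B:
  - ',' is a terminal: add ',' and stop
From Y → ε:
  - ε-production, so ε ∈ FIRST(Y)

Collecting: FIRST(Y) = { ',', ε }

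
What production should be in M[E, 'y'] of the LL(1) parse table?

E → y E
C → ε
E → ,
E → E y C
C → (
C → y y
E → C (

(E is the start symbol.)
To find M[E, 'y'], we find productions for E where 'y' is in the predict set (PREDICT(N → α) = (FIRST(α) \ {ε}) ∪ (FOLLOW(N) if α ⇒* ε)).

Relevant sets:
  FIRST(E) = { '(', ',', 'y' }
  FIRST(C) = { '(', 'y', ε }

E → y E: PREDICT = { 'y' }
  'y' is in predict set, so this production goes in M[E, 'y']
E → ,: PREDICT = { ',' }
E → E y C: PREDICT = { '(', ',', 'y' }
  'y' is in predict set, so this production goes in M[E, 'y']
E → C (: PREDICT = { '(', 'y' }
  'y' is in predict set, so this production goes in M[E, 'y']

M[E, 'y'] = E → y E, E → E y C, E → C (  (a multiply-defined cell — the grammar is not LL(1))

Answer: E → y E, E → E y C, E → C (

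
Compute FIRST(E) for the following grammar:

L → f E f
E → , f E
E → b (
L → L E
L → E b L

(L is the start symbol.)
{ ',', 'b' }

From E → , f E:
  - ',' is a terminal: add ',' and stop
From E → b (:
  - b is a terminal: add 'b' and stop

Collecting: FIRST(E) = { ',', 'b' }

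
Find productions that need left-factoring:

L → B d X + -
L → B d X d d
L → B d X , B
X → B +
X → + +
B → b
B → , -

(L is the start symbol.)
Yes, L has productions with common prefix 'B d X'

Left-factoring is needed when two productions for the same non-terminal
share a common prefix on the right-hand side.

Productions for L:
  L → B d X + -
  L → B d X d d
  L → B d X , B
Productions for X:
  X → B +
  X → + +
Productions for B:
  B → b
  B → , -

Found common prefix 'B d X' in productions for L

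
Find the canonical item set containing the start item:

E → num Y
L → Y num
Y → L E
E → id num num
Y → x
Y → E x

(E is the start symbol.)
{ [E → . id num num], [E → . num Y], [E' → . E] }

First, augment the grammar with E' → E
I₀ = CLOSURE({ [E' → . E] }):
  [E' → . E] has the dot before E: add [E → . num Y], [E → . id num num]
No further items can be added.

I₀ = { [E → . id num num], [E → . num Y], [E' → . E] }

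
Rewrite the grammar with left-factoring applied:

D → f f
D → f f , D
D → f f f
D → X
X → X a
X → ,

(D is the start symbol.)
D → f f D'
D' → ε
D' → , D
D' → f
D → X
X → X a
X → ,

Left-factoring transforms A → αβ₁ | αβ₂ into A → αA' and A' → β₁ | β₂
(α is the longest common prefix among the alternatives). Repeat until
no nonterminal has two alternatives with a common prefix.

Round 1: D has alternatives sharing prefix 'f f'. Introduce D': D → f f D'
  Add: D' → ε
  Add: D' → , D
  Add: D' → f

No remaining common prefixes — done.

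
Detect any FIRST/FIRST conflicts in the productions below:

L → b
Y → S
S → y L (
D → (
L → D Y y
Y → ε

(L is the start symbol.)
No FIRST/FIRST conflicts.

A FIRST/FIRST conflict occurs when two productions N → α and N → β for the same non-terminal have FIRST(α) ∩ FIRST(β) ≠ ∅ (with ε ∈ FIRST of a nullable right-hand side, so two nullable alternatives also conflict).

FIRST sets of the non-terminals at (or reachable through a nullable prefix from) the front of some alternative:
  FIRST(D) = { '(' }
  FIRST(S) = { 'y' }

Productions for L:
  L → b: FIRST = { 'b' }
  L → D Y y: FIRST = { '(' }
Productions for Y:
  Y → S: FIRST = { 'y' }
  Y → ε: FIRST = { ε }
S, D have only one production, so no FIRST/FIRST conflict is possible there.

All alternatives of each non-terminal have pairwise disjoint FIRST sets.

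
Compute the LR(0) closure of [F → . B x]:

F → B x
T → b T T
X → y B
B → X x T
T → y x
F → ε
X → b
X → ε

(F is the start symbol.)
Start with: [F → . B x]
  [F → . B x] has the dot before B: add [B → . X x T]
  [B → . X x T] has the dot before X: add [X → . y B], [X → . b], [X → .]
No further items can be added.

CLOSURE = { [B → . X x T], [F → . B x], [X → . b], [X → . y B], [X → .] }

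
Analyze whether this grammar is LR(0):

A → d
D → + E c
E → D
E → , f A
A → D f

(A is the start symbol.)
A grammar is LR(0) if no state in the canonical LR(0) collection has:
  - both a shift item (dot before a terminal) and a complete item (shift-reduce conflict), or
  - two or more complete items (reduce-reduce conflict; the accept item [A' → A .] counts as a complete item here).

Augment with A' → A and build the canonical LR(0) collection (I0 = CLOSURE({[A' → . A]}), then GOTO on every symbol after a dot until no new states appear). It has 12 states:
  I0: { [A → . D f], [A → . d], [A' → . A], [D → . + E c] }  — shift
  I1: { [D → + . E c], [D → . + E c], [E → . , f A], [E → . D] }  — shift
  I2: { [A' → A .] }  — accept
  I3: { [A → D . f] }  — shift
  I4: { [A → d .] }  — reduce
  I5: { [A → D f .] }  — reduce
  I6: { [E → , . f A] }  — shift
  I7: { [E → D .] }  — reduce
  I8: { [D → + E . c] }  — shift
  I9: { [D → + E c .] }  — reduce
  I10: { [A → . D f], [A → . d], [D → . + E c], [E → , f . A] }  — shift
  I11: { [E → , f A .] }  — reduce

Every state is either a pure shift/goto state or contains exactly one complete item and nothing to shift — no conflicts. The grammar is LR(0).

Answer: Yes, the grammar is LR(0)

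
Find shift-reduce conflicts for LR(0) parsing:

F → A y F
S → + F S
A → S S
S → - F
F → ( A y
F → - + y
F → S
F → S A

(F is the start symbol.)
Yes — I6: [F → S .] vs [S → . + F S]; I9: [A → S S .] vs [S → . + F S]

Augment with F' → F and build the canonical LR(0) collection (I0 = CLOSURE({[F' → . F]}), then GOTO on every symbol after a dot until no new states appear). It has 21 states:
  I0: { [A → . S S], [F → . ( A y], [F → . - + y], [F → . A y F], [F → . S A], [F → . S], [F' → . F], [S → . + F S], [S → . - F] }  — shift
  I1: { [A → . S S], [F → ( . A y], [S → . + F S], [S → . - F] }  — shift
  I2: { [A → . S S], [F → . ( A y], [F → . - + y], [F → . A y F], [F → . S A], [F → . S], [S → + . F S], [S → . + F S], [S → . - F] }  — shift
  I3: { [A → . S S], [F → - . + y], [F → . ( A y], [F → . - + y], [F → . A y F], [F → . S A], [F → . S], [S → - . F], [S → . + F S], [S → . - F] }  — shift
  I4: { [F → A . y F] }  — shift
  I5: { [F' → F .] }  — accept
  I6: { [A → . S S], [A → S . S], [F → S . A], [F → S .], [S → . + F S], [S → . - F] }  — shift, reduce
  I7: { [A → . S S], [F → . ( A y], [F → . - + y], [F → . A y F], [F → . S A], [F → . S], [S → - . F], [S → . + F S], [S → . - F] }  — shift
  I8: { [F → S A .] }  — reduce
  I9: { [A → S . S], [A → S S .], [S → . + F S], [S → . - F] }  — shift, reduce
  I10: { [A → S S .] }  — reduce
  I11: { [S → - F .] }  — reduce
  I12: { [A → . S S], [F → . ( A y], [F → . - + y], [F → . A y F], [F → . S A], [F → . S], [F → A y . F], [S → . + F S], [S → . - F] }  — shift
  I13: { [F → A y F .] }  — reduce
  I14: { [A → . S S], [F → - + . y], [F → . ( A y], [F → . - + y], [F → . A y F], [F → . S A], [F → . S], [S → + . F S], [S → . + F S], [S → . - F] }  — shift
  I15: { [S → + F . S], [S → . + F S], [S → . - F] }  — shift
  I16: { [F → - + y .] }  — reduce
  I17: { [S → + F S .] }  — reduce
  I18: { [F → ( A . y] }  — shift
  I19: { [A → S . S], [S → . + F S], [S → . - F] }  — shift
  I20: { [F → ( A y .] }  — reduce

I6 contains reduce item [F → S .] and shift items [S → . + F S], [S → . - F] — shift-reduce conflict.
I9 contains reduce item [A → S S .] and shift items [S → . + F S], [S → . - F] — shift-reduce conflict.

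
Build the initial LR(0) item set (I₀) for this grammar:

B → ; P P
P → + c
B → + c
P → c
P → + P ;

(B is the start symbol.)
{ [B → . + c], [B → . ; P P], [B' → . B] }

First, augment the grammar with B' → B
I₀ = CLOSURE({ [B' → . B] }):
  [B' → . B] has the dot before B: add [B → . ; P P], [B → . + c]
No further items can be added.

I₀ = { [B → . + c], [B → . ; P P], [B' → . B] }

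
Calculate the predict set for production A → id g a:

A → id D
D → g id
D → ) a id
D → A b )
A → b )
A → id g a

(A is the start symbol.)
{ 'id' }

PREDICT(A → id g a) = (FIRST(RHS) \ {ε}) ∪ (FOLLOW(A) if ε ∈ FIRST(RHS), i.e. RHS ⇒* ε)
FIRST(id g a) = { 'id' }
ε ∉ FIRST(id g a), so FOLLOW(A) is not added.
PREDICT(A → id g a) = { 'id' }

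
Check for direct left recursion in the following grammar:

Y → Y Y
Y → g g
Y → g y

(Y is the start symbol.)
Yes, Y is left-recursive

Direct left recursion occurs when N → N α for some non-terminal N (the right-hand side begins with the left-hand side itself).

Y → Y Y: LEFT RECURSIVE (starts with Y)
Y → g g: starts with g
Y → g y: starts with g

The grammar has direct left recursion on: Y.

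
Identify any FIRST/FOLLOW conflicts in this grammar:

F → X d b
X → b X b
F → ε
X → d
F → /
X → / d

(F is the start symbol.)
No FIRST/FOLLOW conflicts.

Nullable non-terminals: F.
FIRST sets used below: FIRST(X) = { '/', 'b', 'd' }

F: nullable alternative(s) F → ε; FOLLOW(F) = { $ }
  F → X d b: FIRST \ {ε} = { '/', 'b', 'd' } — disjoint from FOLLOW(F)
  F → ε: FIRST \ {ε} = { } — this is the only nullable alternative, skip
  F → /: FIRST \ {ε} = { '/' } — disjoint from FOLLOW(F)

X has no nullable alternative, so no FIRST/FOLLOW check is needed there.

No FIRST/FOLLOW conflicts found.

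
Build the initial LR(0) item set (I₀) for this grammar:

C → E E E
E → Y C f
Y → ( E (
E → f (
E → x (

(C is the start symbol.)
{ [C → . E E E], [C' → . C], [E → . Y C f], [E → . f (], [E → . x (], [Y → . ( E (] }

First, augment the grammar with C' → C
I₀ = CLOSURE({ [C' → . C] }):
  [C' → . C] has the dot before C: add [C → . E E E]
  [C → . E E E] has the dot before E: add [E → . Y C f], [E → . f (], [E → . x (]
  [E → . Y C f] has the dot before Y: add [Y → . ( E (]
No further items can be added.

I₀ = { [C → . E E E], [C' → . C], [E → . Y C f], [E → . f (], [E → . x (], [Y → . ( E (] }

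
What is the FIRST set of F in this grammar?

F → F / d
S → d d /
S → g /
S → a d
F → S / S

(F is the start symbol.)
{ 'a', 'd', 'g' }

To compute FIRST(F), examine every production with F on the left-hand side, reading each right-hand side left to right until a non-nullable symbol is reached.

FIRST sets of the other non-terminals involved (by the same procedure, iterated to a fixed point):
  FIRST(S) = { 'a', 'd', 'g' }

From F → F / d:
  - F is the symbol being defined: contributes nothing new
    F is not nullable, so stop
From F → S / S:
  - S is a non-terminal: add FIRST(S) \ {ε} = { 'a', 'd', 'g' }
    S is not nullable, so stop

Collecting: FIRST(F) = { 'a', 'd', 'g' }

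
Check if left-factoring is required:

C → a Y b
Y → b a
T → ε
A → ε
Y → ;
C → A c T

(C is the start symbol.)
Left-factoring is needed when two productions for the same non-terminal
share a common prefix on the right-hand side.

Productions for C:
  C → a Y b
  C → A c T
Productions for Y:
  Y → b a
  Y → ;

No common prefixes found.

Answer: No, left-factoring is not needed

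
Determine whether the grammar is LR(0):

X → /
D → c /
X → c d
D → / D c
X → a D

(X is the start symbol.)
A grammar is LR(0) if no state in the canonical LR(0) collection has:
  - both a shift item (dot before a terminal) and a complete item (shift-reduce conflict), or
  - two or more complete items (reduce-reduce conflict; the accept item [X' → X .] counts as a complete item here).

Augment with X' → X and build the canonical LR(0) collection (I0 = CLOSURE({[X' → . X]}), then GOTO on every symbol after a dot until no new states appear). It has 12 states:
  I0: { [X → . /], [X → . a D], [X → . c d], [X' → . X] }  — shift
  I1: { [X → / .] }  — reduce
  I2: { [X' → X .] }  — accept
  I3: { [D → . / D c], [D → . c /], [X → a . D] }  — shift
  I4: { [X → c . d] }  — shift
  I5: { [X → c d .] }  — reduce
  I6: { [D → . / D c], [D → . c /], [D → / . D c] }  — shift
  I7: { [X → a D .] }  — reduce
  I8: { [D → c . /] }  — shift
  I9: { [D → c / .] }  — reduce
  I10: { [D → / D . c] }  — shift
  I11: { [D → / D c .] }  — reduce

Every state is either a pure shift/goto state or contains exactly one complete item and nothing to shift — no conflicts. The grammar is LR(0).

Answer: Yes, the grammar is LR(0)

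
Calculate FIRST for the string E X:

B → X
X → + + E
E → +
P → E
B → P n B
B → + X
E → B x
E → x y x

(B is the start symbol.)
{ '+', 'x' }

FIRST sets of the non-terminals involved (from the grammar, by fixed-point iteration):
  FIRST(E) = { '+', 'x' }

To compute FIRST(E X), process the symbols left to right:
Symbol E is a non-terminal. Add FIRST(E) \ {ε} = { '+', 'x' }
E is not nullable (ε ∉ FIRST(E)), so stop here.
FIRST(E X) = { '+', 'x' }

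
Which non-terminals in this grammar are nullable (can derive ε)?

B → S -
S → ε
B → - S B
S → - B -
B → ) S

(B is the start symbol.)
A non-terminal is nullable if it can derive ε (the empty string): either it has an ε-production, or it has a production whose right-hand side consists entirely of nullable non-terminals.

ε-productions: S → ε
So S is immediately nullable.
No further non-terminal can be added: every production for the remaining non-terminals contains a terminal or a non-nullable non-terminal.
Nullable = { 'S' }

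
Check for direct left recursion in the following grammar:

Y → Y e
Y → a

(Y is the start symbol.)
Yes, Y is left-recursive

Direct left recursion occurs when N → N α for some non-terminal N (the right-hand side begins with the left-hand side itself).

Y → Y e: LEFT RECURSIVE (starts with Y)
Y → a: starts with a

The grammar has direct left recursion on: Y.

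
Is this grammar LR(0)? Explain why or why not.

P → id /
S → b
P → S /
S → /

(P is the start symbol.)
Yes, the grammar is LR(0)

Augment with P' → P and build the canonical LR(0) collection (I0 = CLOSURE({[P' → . P]}), then GOTO on every symbol after a dot until no new states appear). It has 8 states:
  I0: { [P → . S /], [P → . id /], [P' → . P], [S → . /], [S → . b] }  — shift
  I1: { [S → / .] }  — reduce
  I2: { [P' → P .] }  — accept
  I3: { [P → S . /] }  — shift
  I4: { [S → b .] }  — reduce
  I5: { [P → id . /] }  — shift
  I6: { [P → id / .] }  — reduce
  I7: { [P → S / .] }  — reduce

Every state is either a pure shift/goto state or contains exactly one complete item and nothing to shift — no conflicts. The grammar is LR(0).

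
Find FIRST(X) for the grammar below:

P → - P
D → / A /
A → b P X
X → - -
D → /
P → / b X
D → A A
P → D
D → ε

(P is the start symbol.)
From X → - -:
  - '-' is a terminal: add '-' and stop

Collecting: FIRST(X) = { '-' }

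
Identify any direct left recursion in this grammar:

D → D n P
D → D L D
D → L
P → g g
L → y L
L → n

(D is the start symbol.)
D → D n P: LEFT RECURSIVE (starts with D)
D → D L D: LEFT RECURSIVE (starts with D)
D → L: starts with L
P → g g: starts with g
L → y L: starts with y
L → n: starts with n

The grammar has direct left recursion on: D.

Answer: Yes, D is left-recursive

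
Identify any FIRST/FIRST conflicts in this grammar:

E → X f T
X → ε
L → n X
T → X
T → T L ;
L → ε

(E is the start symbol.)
A FIRST/FIRST conflict occurs when two productions N → α and N → β for the same non-terminal have FIRST(α) ∩ FIRST(β) ≠ ∅ (with ε ∈ FIRST of a nullable right-hand side, so two nullable alternatives also conflict).

FIRST sets of the non-terminals at (or reachable through a nullable prefix from) the front of some alternative:
  FIRST(X) = { ε }
  FIRST(T) = { ';', 'n', ε }
  FIRST(L) = { 'n', ε }

Productions for L:
  L → n X: FIRST = { 'n' }
  L → ε: FIRST = { ε }
Productions for T:
  T → X: FIRST = { ε }
  T → T L ;: FIRST = { ';', 'n' }
E, X have only one production, so no FIRST/FIRST conflict is possible there.

All alternatives of each non-terminal have pairwise disjoint FIRST sets.

Answer: No FIRST/FIRST conflicts.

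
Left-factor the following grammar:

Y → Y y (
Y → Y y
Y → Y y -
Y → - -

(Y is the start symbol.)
Y → Y y Y'
Y' → (
Y' → ε
Y' → -
Y → - -

Left-factoring transforms A → αβ₁ | αβ₂ into A → αA' and A' → β₁ | β₂
(α is the longest common prefix among the alternatives). Repeat until
no nonterminal has two alternatives with a common prefix.

Round 1: Y has alternatives sharing prefix 'Y y'. Introduce Y': Y → Y y Y'
  Add: Y' → (
  Add: Y' → ε
  Add: Y' → -

No remaining common prefixes — done.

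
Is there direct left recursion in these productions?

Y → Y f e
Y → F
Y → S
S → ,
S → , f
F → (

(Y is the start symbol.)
Yes, Y is left-recursive

Y → Y f e: LEFT RECURSIVE (starts with Y)
Y → F: starts with F
Y → S: starts with S
S → ,: starts with ','
S → , f: starts with ','
F → (: starts with '('

The grammar has direct left recursion on: Y.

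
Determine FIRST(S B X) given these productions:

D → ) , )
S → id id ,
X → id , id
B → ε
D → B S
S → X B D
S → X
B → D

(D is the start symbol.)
{ 'id' }

FIRST sets of the non-terminals involved (from the grammar, by fixed-point iteration):
  FIRST(S) = { 'id' }

To compute FIRST(S B X), process the symbols left to right:
Symbol S is a non-terminal. Add FIRST(S) \ {ε} = { 'id' }
S is not nullable (ε ∉ FIRST(S)), so stop here.
FIRST(S B X) = { 'id' }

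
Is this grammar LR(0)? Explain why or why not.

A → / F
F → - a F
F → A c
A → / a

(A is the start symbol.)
Yes, the grammar is LR(0)

Augment with A' → A and build the canonical LR(0) collection (I0 = CLOSURE({[A' → . A]}), then GOTO on every symbol after a dot until no new states appear). It has 10 states:
  I0: { [A → . / F], [A → . / a], [A' → . A] }  — shift
  I1: { [A → . / F], [A → . / a], [A → / . F], [A → / . a], [F → . - a F], [F → . A c] }  — shift
  I2: { [A' → A .] }  — accept
  I3: { [F → - . a F] }  — shift
  I4: { [F → A . c] }  — shift
  I5: { [A → / F .] }  — reduce
  I6: { [A → / a .] }  — reduce
  I7: { [F → A c .] }  — reduce
  I8: { [A → . / F], [A → . / a], [F → - a . F], [F → . - a F], [F → . A c] }  — shift
  I9: { [F → - a F .] }  — reduce

Every state is either a pure shift/goto state or contains exactly one complete item and nothing to shift — no conflicts. The grammar is LR(0).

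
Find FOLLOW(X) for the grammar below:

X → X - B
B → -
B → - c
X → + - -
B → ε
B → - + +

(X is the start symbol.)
To compute FOLLOW(X), find every occurrence of X on a right-hand side N → α X β: add FIRST(β) \ {ε}, and if β is empty or nullable also add FOLLOW(N). Iterate to a fixed point.

X is the start symbol, so $ ∈ FOLLOW(X).
In X → X - B: X is followed by '-' B, add FIRST('-' B) \ {ε} = { '-' }

Taking the union: FOLLOW(X) = { $, '-' }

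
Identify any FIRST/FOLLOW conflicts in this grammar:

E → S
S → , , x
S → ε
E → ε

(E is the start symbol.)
A FIRST/FOLLOW conflict occurs when a non-terminal N has a nullable alternative N → β (β ⇒* ε) and another alternative N → α with FIRST(α) ∩ FOLLOW(N) ≠ ∅: on such a lookahead the parser cannot decide between expanding α and letting N vanish via β.

Nullable non-terminals: E, S.
FIRST sets used below: FIRST(S) = { ',', ε }

E: nullable alternative(s) E → S, E → ε; FOLLOW(E) = { $ }
  E → S: FIRST \ {ε} = { ',' } — disjoint from FOLLOW(E)
  E → ε: FIRST \ {ε} = { } — disjoint from FOLLOW(E)

S: nullable alternative(s) S → ε; FOLLOW(S) = { $ }
  S → , , x: FIRST \ {ε} = { ',' } — disjoint from FOLLOW(S)
  S → ε: FIRST \ {ε} = { } — this is the only nullable alternative, skip

No FIRST/FOLLOW conflicts found.

Answer: No FIRST/FOLLOW conflicts.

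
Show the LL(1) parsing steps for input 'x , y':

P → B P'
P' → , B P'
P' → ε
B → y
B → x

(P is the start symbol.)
LL(1) parsing maintains a stack (initially the start symbol over $) and the input. At each step: if the stack top is a terminal, match it against the current input token; if it is a non-terminal N, replace it with the RHS of M[N, lookahead] (the unique production whose predict set contains the lookahead).

Stack is shown with the top on the left.

Stack     Input    Action
-------------------------
P $       x , y $  output P → B P'
B P' $    x , y $  output B → x
x P' $    x , y $  match 'x'
P' $      , y $    output P' → , B P'
, B P' $  , y $    match ','
B P' $    y $      output B → y
y P' $    y $      match 'y'
P' $      $        output P' → ε
$         $        accept

The string is accepted.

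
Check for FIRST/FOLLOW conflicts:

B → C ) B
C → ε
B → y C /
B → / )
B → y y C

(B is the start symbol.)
Nullable non-terminals: C.
C has a nullable alternative but only one production, so nothing to check.

B has no nullable alternative, so no FIRST/FOLLOW check is needed there.

No FIRST/FOLLOW conflicts found.

Answer: No FIRST/FOLLOW conflicts.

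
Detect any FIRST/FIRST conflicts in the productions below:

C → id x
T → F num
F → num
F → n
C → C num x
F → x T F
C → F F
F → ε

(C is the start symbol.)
Yes. C → id x / C → C num x on { 'id' }; C → C num x / C → F F on { 'n', 'num', 'x' }

A FIRST/FIRST conflict occurs when two productions N → α and N → β for the same non-terminal have FIRST(α) ∩ FIRST(β) ≠ ∅ (with ε ∈ FIRST of a nullable right-hand side, so two nullable alternatives also conflict).

FIRST sets of the non-terminals at (or reachable through a nullable prefix from) the front of some alternative:
  FIRST(C) = { 'id', 'n', 'num', 'x', ε }
  FIRST(F) = { 'n', 'num', 'x', ε }

Productions for C:
  C → id x: FIRST = { 'id' }
  C → C num x: FIRST = { 'id', 'n', 'num', 'x' }
  C → F F: FIRST = { 'n', 'num', 'x', ε }
Productions for F:
  F → num: FIRST = { 'num' }
  F → n: FIRST = { 'n' }
  F → x T F: FIRST = { 'x' }
  F → ε: FIRST = { ε }
T has only one production, so no FIRST/FIRST conflict is possible there.

Conflict for C: C → id x and C → C num x
  Overlap: { 'id' }
Conflict for C: C → C num x and C → F F
  Overlap: { 'n', 'num', 'x' }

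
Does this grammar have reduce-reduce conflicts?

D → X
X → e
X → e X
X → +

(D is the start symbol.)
No reduce-reduce conflicts

A reduce-reduce conflict occurs when an LR(0) state has two complete items [A → α .] and [B → β .] — both call for a reduction, and with no lookahead the parser cannot choose between them.

Augment with D' → D and build the canonical LR(0) collection (I0 = CLOSURE({[D' → . D]}), then GOTO on every symbol after a dot until no new states appear). It has 6 states:
  I0: { [D → . X], [D' → . D], [X → . +], [X → . e X], [X → . e] }  — shift
  I1: { [X → + .] }  — reduce
  I2: { [D' → D .] }  — accept
  I3: { [D → X .] }  — reduce
  I4: { [X → . +], [X → . e X], [X → . e], [X → e . X], [X → e .] }  — shift, reduce
  I5: { [X → e X .] }  — reduce

No state contains more than one complete item.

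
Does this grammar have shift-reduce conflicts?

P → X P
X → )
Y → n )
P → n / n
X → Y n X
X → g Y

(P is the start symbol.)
No shift-reduce conflicts

Augment with P' → P and build the canonical LR(0) collection (I0 = CLOSURE({[P' → . P]}), then GOTO on every symbol after a dot until no new states appear). It has 15 states:
  I0: { [P → . X P], [P → . n / n], [P' → . P], [X → . )], [X → . Y n X], [X → . g Y], [Y → . n )] }  — shift
  I1: { [X → ) .] }  — reduce
  I2: { [P' → P .] }  — accept
  I3: { [P → . X P], [P → . n / n], [P → X . P], [X → . )], [X → . Y n X], [X → . g Y], [Y → . n )] }  — shift
  I4: { [X → Y . n X] }  — shift
  I5: { [X → g . Y], [Y → . n )] }  — shift
  I6: { [P → n . / n], [Y → n . )] }  — shift
  I7: { [Y → n ) .] }  — reduce
  I8: { [P → n / . n] }  — shift
  I9: { [P → n / n .] }  — reduce
  I10: { [X → g Y .] }  — reduce
  I11: { [Y → n . )] }  — shift
  I12: { [X → . )], [X → . Y n X], [X → . g Y], [X → Y n . X], [Y → . n )] }  — shift
  I13: { [X → Y n X .] }  — reduce
  I14: { [P → X P .] }  — reduce

No state contains both a complete item and a shift item.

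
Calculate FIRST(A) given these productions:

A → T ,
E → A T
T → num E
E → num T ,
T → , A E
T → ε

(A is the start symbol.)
{ ',', 'num' }

To compute FIRST(A), examine every production with A on the left-hand side, reading each right-hand side left to right until a non-nullable symbol is reached.

FIRST sets of the other non-terminals involved (by the same procedure, iterated to a fixed point):
  FIRST(T) = { ',', 'num', ε }

From A → T ,:
  - T is a non-terminal: add FIRST(T) \ {ε} = { ',', 'num' }
    T is nullable, so continue to the next symbol
  - ',' is a terminal: add ',' and stop

Collecting: FIRST(A) = { ',', 'num' }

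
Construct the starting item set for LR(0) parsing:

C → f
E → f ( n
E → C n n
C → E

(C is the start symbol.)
{ [C → . E], [C → . f], [C' → . C], [E → . C n n], [E → . f ( n] }

First, augment the grammar with C' → C
I₀ = CLOSURE({ [C' → . C] }):
  [C' → . C] has the dot before C: add [C → . f], [C → . E]
  [C → . E] has the dot before E: add [E → . f ( n], [E → . C n n]
No further items can be added.

I₀ = { [C → . E], [C → . f], [C' → . C], [E → . C n n], [E → . f ( n] }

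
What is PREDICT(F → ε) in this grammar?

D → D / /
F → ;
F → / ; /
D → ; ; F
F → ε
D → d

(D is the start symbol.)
{ $, '/' }

PREDICT(F → ε) = (FIRST(RHS) \ {ε}) ∪ (FOLLOW(F) if ε ∈ FIRST(RHS), i.e. RHS ⇒* ε)
The right-hand side is ε (FIRST(ε) = { ε }), so the predict set is FOLLOW(F) = { $, '/' }
PREDICT(F → ε) = { $, '/' }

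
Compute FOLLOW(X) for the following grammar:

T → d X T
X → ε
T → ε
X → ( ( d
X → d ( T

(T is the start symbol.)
To compute FOLLOW(X), find every occurrence of X on a right-hand side N → α X β: add FIRST(β) \ {ε}, and if β is empty or nullable also add FOLLOW(N). Iterate to a fixed point.

In T → d X T: X is followed by T, add FIRST(T) \ {ε} = { 'd' }
  T is nullable, so also add FOLLOW(T)

The FOLLOW sets referred to above (computed the same way, to a fixed point):
  FOLLOW(T) = { $, 'd' }

Taking the union: FOLLOW(X) = { $, 'd' }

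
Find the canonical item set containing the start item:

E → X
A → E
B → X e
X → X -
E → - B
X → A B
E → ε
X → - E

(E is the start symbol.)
First, augment the grammar with E' → E
I₀ = CLOSURE({ [E' → . E] }):
  [E' → . E] has the dot before E: add [E → . X], [E → . - B], [E → .]
  [E → . X] has the dot before X: add [X → . X -], [X → . A B], [X → . - E]
  [X → . A B] has the dot before A: add [A → . E]
No further items can be added.

I₀ = { [A → . E], [E → . - B], [E → . X], [E → .], [E' → . E], [X → . - E], [X → . A B], [X → . X -] }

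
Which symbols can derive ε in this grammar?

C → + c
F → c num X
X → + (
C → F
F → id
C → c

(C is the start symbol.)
A non-terminal is nullable if it can derive ε (the empty string): either it has an ε-production, or it has a production whose right-hand side consists entirely of nullable non-terminals.

There are no ε-productions, so no non-terminal can derive ε.
No non-terminals are nullable.

Answer: None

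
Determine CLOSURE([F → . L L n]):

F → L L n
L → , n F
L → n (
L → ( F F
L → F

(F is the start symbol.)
To compute CLOSURE, for each item [A → α.Bβ] where B is a non-terminal, add [B → .γ] for all productions B → γ; repeat for the newly added items until nothing changes.

Start with: [F → . L L n]
  [F → . L L n] has the dot before L: add [L → . , n F], [L → . n (], [L → . ( F F], [L → . F]
  [L → . F] has the dot before F: all F-items already present
No further items can be added.

CLOSURE = { [F → . L L n], [L → . ( F F], [L → . , n F], [L → . F], [L → . n (] }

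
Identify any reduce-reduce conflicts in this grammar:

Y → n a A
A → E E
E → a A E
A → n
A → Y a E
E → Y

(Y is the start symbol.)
No reduce-reduce conflicts

Augment with Y' → Y and build the canonical LR(0) collection (I0 = CLOSURE({[Y' → . Y]}), then GOTO on every symbol after a dot until no new states appear). It has 15 states:
  I0: { [Y → . n a A], [Y' → . Y] }  — shift
  I1: { [Y' → Y .] }  — accept
  I2: { [Y → n . a A] }  — shift
  I3: { [A → . E E], [A → . Y a E], [A → . n], [E → . Y], [E → . a A E], [Y → . n a A], [Y → n a . A] }  — shift
  I4: { [Y → n a A .] }  — reduce
  I5: { [A → E . E], [E → . Y], [E → . a A E], [Y → . n a A] }  — shift
  I6: { [A → Y . a E], [E → Y .] }  — shift, reduce
  I7: { [A → . E E], [A → . Y a E], [A → . n], [E → . Y], [E → . a A E], [E → a . A E], [Y → . n a A] }  — shift
  I8: { [A → n .], [Y → n . a A] }  — shift, reduce
  I9: { [E → . Y], [E → . a A E], [E → a A . E], [Y → . n a A] }  — shift
  I10: { [E → a A E .] }  — reduce
  I11: { [E → Y .] }  — reduce
  I12: { [A → Y a . E], [E → . Y], [E → . a A E], [Y → . n a A] }  — shift
  I13: { [A → Y a E .] }  — reduce
  I14: { [A → E E .] }  — reduce

No state contains more than one complete item.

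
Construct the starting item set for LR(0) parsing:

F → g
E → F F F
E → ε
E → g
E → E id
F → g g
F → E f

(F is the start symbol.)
First, augment the grammar with F' → F
I₀ = CLOSURE({ [F' → . F] }):
  [F' → . F] has the dot before F: add [F → . g], [F → . g g], [F → . E f]
  [F → . E f] has the dot before E: add [E → . F F F], [E → .], [E → . g], [E → . E id]
No further items can be added.

I₀ = { [E → . E id], [E → . F F F], [E → . g], [E → .], [F → . E f], [F → . g g], [F → . g], [F' → . F] }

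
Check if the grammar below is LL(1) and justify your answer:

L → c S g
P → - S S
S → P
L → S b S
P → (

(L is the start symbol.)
A grammar is LL(1) if for each non-terminal N with multiple productions, the predict sets of those productions are pairwise disjoint, where PREDICT(N → α) = (FIRST(α) \ {ε}) ∪ (FOLLOW(N) if α ⇒* ε).

Relevant sets:
  FIRST(S) = { '(', '-' }

For L:
  PREDICT(L → c S g) = { 'c' }
  PREDICT(L → S b S) = { '(', '-' }
For P:
  PREDICT(P → '-' S S) = { '-' }
  PREDICT(P → '(') = { '(' }
S has a single production, so nothing to check there.

All predict sets are disjoint. The grammar IS LL(1).

Answer: Yes, the grammar is LL(1).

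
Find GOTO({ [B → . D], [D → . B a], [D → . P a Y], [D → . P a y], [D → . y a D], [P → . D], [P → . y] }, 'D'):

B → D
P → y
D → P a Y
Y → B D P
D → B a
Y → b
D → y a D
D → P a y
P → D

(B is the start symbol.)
GOTO(I, 'D') = CLOSURE({ [A → αX.β] : [A → α.Xβ] ∈ I, X = 'D' })

Items with dot before 'D', with the dot advanced:
  [B → . D] → [B → D .]
  [P → . D] → [P → D .]
Closure adds nothing (no advanced item has the dot before a non-terminal).

GOTO = { [B → D .], [P → D .] }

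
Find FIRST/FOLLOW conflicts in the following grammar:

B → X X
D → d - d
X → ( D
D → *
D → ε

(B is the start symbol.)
Nullable non-terminals: D.

D: nullable alternative(s) D → ε; FOLLOW(D) = { $, '(' }
  D → d - d: FIRST \ {ε} = { 'd' } — disjoint from FOLLOW(D)
  D → *: FIRST \ {ε} = { '*' } — disjoint from FOLLOW(D)
  D → ε: FIRST \ {ε} = { } — this is the only nullable alternative, skip

B, X have no nullable alternative, so no FIRST/FOLLOW check is needed there.

No FIRST/FOLLOW conflicts found.

Answer: No FIRST/FOLLOW conflicts.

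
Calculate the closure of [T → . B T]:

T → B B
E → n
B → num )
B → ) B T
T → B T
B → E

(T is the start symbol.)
Start with: [T → . B T]
  [T → . B T] has the dot before B: add [B → . num )], [B → . ) B T], [B → . E]
  [B → . E] has the dot before E: add [E → . n]
No further items can be added.

CLOSURE = { [B → . ) B T], [B → . E], [B → . num )], [E → . n], [T → . B T] }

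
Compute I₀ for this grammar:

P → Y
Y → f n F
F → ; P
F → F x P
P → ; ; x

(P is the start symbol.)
{ [P → . ; ; x], [P → . Y], [P' → . P], [Y → . f n F] }

First, augment the grammar with P' → P
I₀ = CLOSURE({ [P' → . P] }):
  [P' → . P] has the dot before P: add [P → . Y], [P → . ; ; x]
  [P → . Y] has the dot before Y: add [Y → . f n F]
No further items can be added.

I₀ = { [P → . ; ; x], [P → . Y], [P' → . P], [Y → . f n F] }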